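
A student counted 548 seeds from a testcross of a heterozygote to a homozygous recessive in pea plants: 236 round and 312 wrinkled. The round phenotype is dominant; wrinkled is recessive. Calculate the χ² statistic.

A testcross of a heterozygote (Aa × aa) gives a 1:1 phenotypic ratio.
Under the 1:1 hypothesis (Σ ratio = 2, N = 548):
  round: 548 × 1/2 = 274
  wrinkled: 548 × 1/2 = 274
χ² = Σ (O − E)² / E
  round: (236 − 274)² / 274 = 5.2701
  wrinkled: (312 − 274)² / 274 = 5.2701
χ² = 5.2701 + 5.2701 = 10.5402 ≈ 10.540

10.540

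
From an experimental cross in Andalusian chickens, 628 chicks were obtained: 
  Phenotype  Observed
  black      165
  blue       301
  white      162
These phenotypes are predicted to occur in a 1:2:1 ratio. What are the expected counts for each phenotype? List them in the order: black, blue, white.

157, 314, 157

Total ratio parts = 4. Expected numbers out of 628:
  black: 628 × 1/4 = 157
  blue: 628 × 2/4 = 314
  white: 628 × 1/4 = 157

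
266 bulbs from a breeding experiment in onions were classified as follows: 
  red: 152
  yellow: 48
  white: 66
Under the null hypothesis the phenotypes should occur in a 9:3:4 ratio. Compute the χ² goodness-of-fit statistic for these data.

0.112

Total ratio parts = 16. Expected numbers out of 266:
  red: 266 × 9/16 = 149.625
  yellow: 266 × 3/16 = 49.875
  white: 266 × 4/16 = 66.5
χ² = Σ (O − E)² / E
  red: (152 − 149.625)² / 149.625 = 0.0377
  yellow: (48 − 49.875)² / 49.875 = 0.0705
  white: (66 − 66.5)² / 66.5 = 0.0038
χ² = 0.0377 + 0.0705 + 0.0038 = 0.112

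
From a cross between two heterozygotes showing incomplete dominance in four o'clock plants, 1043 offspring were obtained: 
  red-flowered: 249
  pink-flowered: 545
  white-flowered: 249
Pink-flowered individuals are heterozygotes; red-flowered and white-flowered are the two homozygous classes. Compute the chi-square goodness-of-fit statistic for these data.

2.118

With incomplete dominance, a heterozygote × heterozygote cross gives a 1:2:1 phenotypic ratio.
Under the 1:2:1 hypothesis (Σ ratio = 4, N = 1043):
  red-flowered: 1043 × 1/4 = 260.75
  pink-flowered: 1043 × 2/4 = 521.5
  white-flowered: 1043 × 1/4 = 260.75
χ² = Σ (O − E)² / E
  red-flowered: (249 − 260.75)² / 260.75 = 0.5295
  pink-flowered: (545 − 521.5)² / 521.5 = 1.0590
  white-flowered: (249 − 260.75)² / 260.75 = 0.5295
χ² = 0.5295 + 1.0590 + 0.5295 = 2.118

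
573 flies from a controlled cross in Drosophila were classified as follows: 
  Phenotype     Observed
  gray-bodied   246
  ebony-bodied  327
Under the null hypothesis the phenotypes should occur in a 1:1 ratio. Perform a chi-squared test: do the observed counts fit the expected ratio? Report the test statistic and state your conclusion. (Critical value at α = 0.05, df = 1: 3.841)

Under the 1:1 hypothesis (Σ ratio = 2, N = 573):
  gray-bodied: 573 × 1/2 = 286.5
  ebony-bodied: 573 × 1/2 = 286.5
χ² = Σ (O − E)² / E
  gray-bodied: (246 − 286.5)² / 286.5 = 5.7251
  ebony-bodied: (327 − 286.5)² / 286.5 = 5.7251
χ² = 5.7251 + 5.7251 = 11.4502 ≈ 11.450
Degrees of freedom = 2 − 1 = 1; critical value at α = 0.05 is 3.841.
Since 11.450 > 3.841, we reject the null hypothesis — the data do not fit the 1:1 ratio.

11.450; not consistent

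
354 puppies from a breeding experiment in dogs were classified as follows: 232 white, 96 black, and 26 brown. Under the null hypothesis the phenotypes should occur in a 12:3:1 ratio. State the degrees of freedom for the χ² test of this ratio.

2

A goodness-of-fit test with 3 phenotype classes has df = 3 − 1 = 2.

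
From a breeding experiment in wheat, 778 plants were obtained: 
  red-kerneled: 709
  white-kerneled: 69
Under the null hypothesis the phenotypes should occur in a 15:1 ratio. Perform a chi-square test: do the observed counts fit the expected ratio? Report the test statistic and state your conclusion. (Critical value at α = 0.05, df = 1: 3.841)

9.107; not consistent

The 15:1 ratio has 16 parts, so with N = 778 the expected counts are:
  red-kerneled: 778 × 15/16 = 729.375
  white-kerneled: 778 × 1/16 = 48.625
χ² = Σ (O − E)² / E
  red-kerneled: (709 − 729.375)² / 729.375 = 0.5692
  white-kerneled: (69 − 48.625)² / 48.625 = 8.5376
χ² = 0.5692 + 8.5376 = 9.1068 ≈ 9.107
Degrees of freedom = 2 − 1 = 1; critical value at α = 0.05 is 3.841.
Since 9.107 > 3.841, we reject the null hypothesis — the data do not fit the 15:1 ratio.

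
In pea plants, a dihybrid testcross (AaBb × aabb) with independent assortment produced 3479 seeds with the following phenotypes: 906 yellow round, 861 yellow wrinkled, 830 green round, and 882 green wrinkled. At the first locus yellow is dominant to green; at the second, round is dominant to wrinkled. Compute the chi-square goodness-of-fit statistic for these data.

A dihybrid testcross with independent assortment gives a 1:1:1:1 ratio.
The 1:1:1:1 ratio has 4 parts, so with N = 3479 the expected counts are:
  yellow round: 3479 × 1/4 = 869.75
  yellow wrinkled: 3479 × 1/4 = 869.75
  green round: 3479 × 1/4 = 869.75
  green wrinkled: 3479 × 1/4 = 869.75
χ² = Σ (O − E)² / E
  yellow round: (906 − 869.75)² / 869.75 = 1.5109
  yellow wrinkled: (861 − 869.75)² / 869.75 = 0.0880
  green round: (830 − 869.75)² / 869.75 = 1.8167
  green wrinkled: (882 − 869.75)² / 869.75 = 0.1725
χ² = 1.5109 + 0.0880 + 1.8167 + 0.1725 = 3.5881 ≈ 3.588

3.588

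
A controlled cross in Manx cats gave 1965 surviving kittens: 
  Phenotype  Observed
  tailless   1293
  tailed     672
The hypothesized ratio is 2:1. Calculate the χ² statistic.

0.662

Under the 2:1 hypothesis (Σ ratio = 3, N = 1965):
  tailless: 1965 × 2/3 = 1310
  tailed: 1965 × 1/3 = 655
χ² = Σ (O − E)² / E
  tailless: (1293 − 1310)² / 1310 = 0.2206
  tailed: (672 − 655)² / 655 = 0.4412
χ² = 0.2206 + 0.4412 = 0.6618 ≈ 0.662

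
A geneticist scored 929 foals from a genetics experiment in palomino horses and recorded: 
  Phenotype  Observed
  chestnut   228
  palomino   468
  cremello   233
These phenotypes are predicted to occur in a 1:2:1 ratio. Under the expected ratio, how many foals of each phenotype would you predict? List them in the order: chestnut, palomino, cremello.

232.25, 464.5, 232.25

Under the 1:2:1 hypothesis (Σ ratio = 4, N = 929):
  chestnut: 929 × 1/4 = 232.25
  palomino: 929 × 2/4 = 464.5
  cremello: 929 × 1/4 = 232.25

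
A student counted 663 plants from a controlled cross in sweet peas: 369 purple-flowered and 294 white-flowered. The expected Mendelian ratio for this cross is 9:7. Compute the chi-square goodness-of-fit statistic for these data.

0.095

The 9:7 ratio has 16 parts, so with N = 663 the expected counts are:
  purple-flowered: 663 × 9/16 = 372.9375
  white-flowered: 663 × 7/16 = 290.0625
χ² = Σ (O − E)² / E
  purple-flowered: (369 − 372.9375)² / 372.9375 = 0.0416
  white-flowered: (294 − 290.0625)² / 290.0625 = 0.0535
χ² = 0.0416 + 0.0535 = 0.0951 ≈ 0.095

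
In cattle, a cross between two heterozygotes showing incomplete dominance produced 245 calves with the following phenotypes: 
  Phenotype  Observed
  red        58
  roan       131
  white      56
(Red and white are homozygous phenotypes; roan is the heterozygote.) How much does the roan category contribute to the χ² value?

With incomplete dominance, a heterozygote × heterozygote cross gives a 1:2:1 phenotypic ratio.
Under the 1:2:1 hypothesis (Σ ratio = 4, N = 245):
  red: 245 × 1/4 = 61.25
  roan: 245 × 2/4 = 122.5
  white: 245 × 1/4 = 61.25
Contribution of roan: (131 − 122.5)² / 122.5 = 0.5898

0.590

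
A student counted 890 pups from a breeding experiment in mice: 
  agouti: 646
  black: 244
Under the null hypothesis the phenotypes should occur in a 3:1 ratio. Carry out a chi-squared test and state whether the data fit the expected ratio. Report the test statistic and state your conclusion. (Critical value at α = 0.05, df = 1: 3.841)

Under the 3:1 hypothesis (Σ ratio = 4, N = 890):
  agouti: 890 × 3/4 = 667.5
  black: 890 × 1/4 = 222.5
χ² = Σ (O − E)² / E
  agouti: (646 − 667.5)² / 667.5 = 0.6925
  black: (244 − 222.5)² / 222.5 = 2.0775
χ² = 0.6925 + 2.0775 = 2.770
Degrees of freedom = 2 − 1 = 1; critical value at α = 0.05 is 3.841.
Since 2.770 < 3.841, we fail to reject the null hypothesis — the data are consistent with the 3:1 ratio.

2.770; consistent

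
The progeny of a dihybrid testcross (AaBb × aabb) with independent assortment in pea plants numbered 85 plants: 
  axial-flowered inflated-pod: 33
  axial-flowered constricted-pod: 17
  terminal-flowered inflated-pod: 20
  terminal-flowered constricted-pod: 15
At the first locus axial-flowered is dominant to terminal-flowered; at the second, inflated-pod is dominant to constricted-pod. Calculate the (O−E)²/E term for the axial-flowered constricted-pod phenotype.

A dihybrid testcross with independent assortment gives a 1:1:1:1 ratio.
Under the 1:1:1:1 hypothesis (Σ ratio = 4, N = 85):
  axial-flowered inflated-pod: 85 × 1/4 = 21.25
  axial-flowered constricted-pod: 85 × 1/4 = 21.25
  terminal-flowered inflated-pod: 85 × 1/4 = 21.25
  terminal-flowered constricted-pod: 85 × 1/4 = 21.25
Contribution of axial-flowered constricted-pod: (17 − 21.25)² / 21.25 = 0.8500

0.850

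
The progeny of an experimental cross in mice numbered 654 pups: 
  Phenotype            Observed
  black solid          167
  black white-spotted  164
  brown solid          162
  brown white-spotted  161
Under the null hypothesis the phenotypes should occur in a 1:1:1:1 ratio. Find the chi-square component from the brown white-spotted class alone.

0.038

Total ratio parts = 4. Expected numbers out of 654:
  black solid: 654 × 1/4 = 163.5
  black white-spotted: 654 × 1/4 = 163.5
  brown solid: 654 × 1/4 = 163.5
  brown white-spotted: 654 × 1/4 = 163.5
Contribution of brown white-spotted: (161 − 163.5)² / 163.5 = 0.0382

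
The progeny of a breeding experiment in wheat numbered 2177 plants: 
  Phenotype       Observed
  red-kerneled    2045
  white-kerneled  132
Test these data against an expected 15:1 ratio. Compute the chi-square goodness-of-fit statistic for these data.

0.129

The 15:1 ratio has 16 parts, so with N = 2177 the expected counts are:
  red-kerneled: 2177 × 15/16 = 2040.9375
  white-kerneled: 2177 × 1/16 = 136.0625
χ² = Σ (O − E)² / E
  red-kerneled: (2045 − 2040.9375)² / 2040.9375 = 0.0081
  white-kerneled: (132 − 136.0625)² / 136.0625 = 0.1213
χ² = 0.0081 + 0.1213 = 0.1294 ≈ 0.129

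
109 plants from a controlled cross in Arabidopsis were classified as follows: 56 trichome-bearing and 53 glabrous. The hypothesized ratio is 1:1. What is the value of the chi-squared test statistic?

0.083

Under the 1:1 hypothesis (Σ ratio = 2, N = 109):
  trichome-bearing: 109 × 1/2 = 54.5
  glabrous: 109 × 1/2 = 54.5
χ² = Σ (O − E)² / E
  trichome-bearing: (56 − 54.5)² / 54.5 = 0.0413
  glabrous: (53 − 54.5)² / 54.5 = 0.0413
χ² = 0.0413 + 0.0413 = 0.0826 ≈ 0.083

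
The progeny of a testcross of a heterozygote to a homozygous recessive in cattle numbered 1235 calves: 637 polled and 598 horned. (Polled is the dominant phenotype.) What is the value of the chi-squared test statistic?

1.232

A testcross of a heterozygote (Aa × aa) gives a 1:1 phenotypic ratio.
Expected counts for N = 1235 under a 1:1 ratio (total parts = 2):
  polled: 1235 × 1/2 = 617.5
  horned: 1235 × 1/2 = 617.5
χ² = Σ (O − E)² / E
  polled: (637 − 617.5)² / 617.5 = 0.6158
  horned: (598 − 617.5)² / 617.5 = 0.6158
χ² = 0.6158 + 0.6158 = 1.2316 ≈ 1.232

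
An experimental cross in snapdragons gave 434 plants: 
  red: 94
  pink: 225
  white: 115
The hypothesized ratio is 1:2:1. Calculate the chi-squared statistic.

Under the 1:2:1 hypothesis (Σ ratio = 4, N = 434):
  red: 434 × 1/4 = 108.5
  pink: 434 × 2/4 = 217
  white: 434 × 1/4 = 108.5
χ² = Σ (O − E)² / E
  red: (94 − 108.5)² / 108.5 = 1.9378
  pink: (225 − 217)² / 217 = 0.2949
  white: (115 − 108.5)² / 108.5 = 0.3894
χ² = 1.9378 + 0.2949 + 0.3894 = 2.6221 ≈ 2.622

2.622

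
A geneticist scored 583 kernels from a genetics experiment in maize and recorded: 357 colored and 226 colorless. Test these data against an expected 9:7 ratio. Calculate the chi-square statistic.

Under the 9:7 hypothesis (Σ ratio = 16, N = 583):
  colored: 583 × 9/16 = 327.9375
  colorless: 583 × 7/16 = 255.0625
χ² = Σ (O − E)² / E
  colored: (357 − 327.9375)² / 327.9375 = 2.5756
  colorless: (226 − 255.0625)² / 255.0625 = 3.3115
χ² = 2.5756 + 3.3115 = 5.8871 ≈ 5.887

5.887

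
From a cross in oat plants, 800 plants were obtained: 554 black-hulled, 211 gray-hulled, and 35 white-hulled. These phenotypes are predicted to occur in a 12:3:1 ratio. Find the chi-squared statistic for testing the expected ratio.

32.833

Total ratio parts = 16. Expected numbers out of 800:
  black-hulled: 800 × 12/16 = 600
  gray-hulled: 800 × 3/16 = 150
  white-hulled: 800 × 1/16 = 50
χ² = Σ (O − E)² / E
  black-hulled: (554 − 600)² / 600 = 3.5267
  gray-hulled: (211 − 150)² / 150 = 24.8067
  white-hulled: (35 − 50)² / 50 = 4.5000
χ² = 3.5267 + 24.8067 + 4.5000 = 32.8334 ≈ 32.833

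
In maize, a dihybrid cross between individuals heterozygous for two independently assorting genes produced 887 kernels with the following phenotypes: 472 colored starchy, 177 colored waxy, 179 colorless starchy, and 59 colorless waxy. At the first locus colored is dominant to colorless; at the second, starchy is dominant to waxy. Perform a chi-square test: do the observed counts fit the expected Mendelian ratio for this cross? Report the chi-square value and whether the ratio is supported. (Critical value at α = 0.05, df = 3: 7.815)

A dihybrid F₂ with independent assortment and complete dominance at both loci gives a 9:3:3:1 phenotypic ratio.
Expected counts for N = 887 under a 9:3:3:1 ratio (total parts = 16):
  colored starchy: 887 × 9/16 = 498.9375
  colored waxy: 887 × 3/16 = 166.3125
  colorless starchy: 887 × 3/16 = 166.3125
  colorless waxy: 887 × 1/16 = 55.4375
χ² = Σ (O − E)² / E
  colored starchy: (472 − 498.9375)² / 498.9375 = 1.4543
  colored waxy: (177 − 166.3125)² / 166.3125 = 0.6868
  colorless starchy: (179 − 166.3125)² / 166.3125 = 0.9679
  colorless waxy: (59 − 55.4375)² / 55.4375 = 0.2289
χ² = 1.4543 + 0.6868 + 0.9679 + 0.2289 = 3.3379 ≈ 3.338
Degrees of freedom = 4 − 1 = 3; critical value at α = 0.05 is 7.815.
Since 3.338 < 7.815, we fail to reject the null hypothesis — the data are consistent with the 9:3:3:1 ratio.

3.338; consistent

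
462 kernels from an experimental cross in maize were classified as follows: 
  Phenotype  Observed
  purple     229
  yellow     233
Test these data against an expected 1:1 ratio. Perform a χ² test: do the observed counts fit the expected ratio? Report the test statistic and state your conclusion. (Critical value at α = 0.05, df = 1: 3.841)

0.035; consistent

The 1:1 ratio has 2 parts, so with N = 462 the expected counts are:
  purple: 462 × 1/2 = 231
  yellow: 462 × 1/2 = 231
χ² = Σ (O − E)² / E
  purple: (229 − 231)² / 231 = 0.0173
  yellow: (233 − 231)² / 231 = 0.0173
χ² = 0.0173 + 0.0173 = 0.0346 ≈ 0.035
Degrees of freedom = 2 − 1 = 1; critical value at α = 0.05 is 3.841.
Since 0.035 < 3.841, we fail to reject the null hypothesis — the data are consistent with the 1:1 ratio.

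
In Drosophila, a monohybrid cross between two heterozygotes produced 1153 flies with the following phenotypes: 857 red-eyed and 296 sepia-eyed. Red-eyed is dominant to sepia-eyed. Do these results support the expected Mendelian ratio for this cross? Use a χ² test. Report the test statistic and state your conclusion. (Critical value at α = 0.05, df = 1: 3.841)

0.278; consistent

For a monohybrid cross between heterozygotes with complete dominance, the expected phenotypic ratio is 3:1.
Total ratio parts = 4. Expected numbers out of 1153:
  red-eyed: 1153 × 3/4 = 864.75
  sepia-eyed: 1153 × 1/4 = 288.25
χ² = Σ (O − E)² / E
  red-eyed: (857 − 864.75)² / 864.75 = 0.0695
  sepia-eyed: (296 − 288.25)² / 288.25 = 0.2084
χ² = 0.0695 + 0.2084 = 0.2779 ≈ 0.278
Degrees of freedom = 2 − 1 = 1; critical value at α = 0.05 is 3.841.
Since 0.278 < 3.841, we fail to reject the null hypothesis — the data are consistent with the 3:1 ratio.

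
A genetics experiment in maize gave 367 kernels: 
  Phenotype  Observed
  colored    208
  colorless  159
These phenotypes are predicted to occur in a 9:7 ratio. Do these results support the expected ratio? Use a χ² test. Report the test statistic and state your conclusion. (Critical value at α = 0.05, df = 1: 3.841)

The 9:7 ratio has 16 parts, so with N = 367 the expected counts are:
  colored: 367 × 9/16 = 206.4375
  colorless: 367 × 7/16 = 160.5625
χ² = Σ (O − E)² / E
  colored: (208 − 206.4375)² / 206.4375 = 0.0118
  colorless: (159 − 160.5625)² / 160.5625 = 0.0152
χ² = 0.0118 + 0.0152 = 0.027
Degrees of freedom = 2 − 1 = 1; critical value at α = 0.05 is 3.841.
Since 0.027 < 3.841, we fail to reject the null hypothesis — the data are consistent with the 9:7 ratio.

0.027; consistent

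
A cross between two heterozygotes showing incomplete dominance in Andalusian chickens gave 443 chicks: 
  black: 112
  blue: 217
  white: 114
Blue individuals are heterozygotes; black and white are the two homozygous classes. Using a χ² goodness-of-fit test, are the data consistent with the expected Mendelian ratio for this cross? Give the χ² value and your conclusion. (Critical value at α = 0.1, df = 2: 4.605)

0.201; consistent

With incomplete dominance, a heterozygote × heterozygote cross gives a 1:2:1 phenotypic ratio.
Expected counts for N = 443 under a 1:2:1 ratio (total parts = 4):
  black: 443 × 1/4 = 110.75
  blue: 443 × 2/4 = 221.5
  white: 443 × 1/4 = 110.75
χ² = Σ (O − E)² / E
  black: (112 − 110.75)² / 110.75 = 0.0141
  blue: (217 − 221.5)² / 221.5 = 0.0914
  white: (114 − 110.75)² / 110.75 = 0.0954
χ² = 0.0141 + 0.0914 + 0.0954 = 0.2009 ≈ 0.201
Degrees of freedom = 3 − 1 = 2; critical value at α = 0.1 is 4.605.
Since 0.201 < 4.605, we fail to reject the null hypothesis — the data are consistent with the 1:2:1 ratio.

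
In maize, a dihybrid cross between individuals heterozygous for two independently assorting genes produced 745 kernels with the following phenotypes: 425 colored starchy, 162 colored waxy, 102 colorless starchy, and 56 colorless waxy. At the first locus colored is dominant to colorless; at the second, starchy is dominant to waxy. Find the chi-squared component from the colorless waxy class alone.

A dihybrid F₂ with independent assortment and complete dominance at both loci gives a 9:3:3:1 phenotypic ratio.
Under the 9:3:3:1 hypothesis (Σ ratio = 16, N = 745):
  colored starchy: 745 × 9/16 = 419.0625
  colored waxy: 745 × 3/16 = 139.6875
  colorless starchy: 745 × 3/16 = 139.6875
  colorless waxy: 745 × 1/16 = 46.5625
Contribution of colorless waxy: (56 − 46.5625)² / 46.5625 = 1.9128

1.913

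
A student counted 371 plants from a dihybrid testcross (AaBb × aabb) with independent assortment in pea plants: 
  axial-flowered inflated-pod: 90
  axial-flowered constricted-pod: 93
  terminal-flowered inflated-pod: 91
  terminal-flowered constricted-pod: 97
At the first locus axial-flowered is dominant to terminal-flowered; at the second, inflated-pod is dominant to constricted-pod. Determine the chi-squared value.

A dihybrid testcross with independent assortment gives a 1:1:1:1 ratio.
Total ratio parts = 4. Expected numbers out of 371:
  axial-flowered inflated-pod: 371 × 1/4 = 92.75
  axial-flowered constricted-pod: 371 × 1/4 = 92.75
  terminal-flowered inflated-pod: 371 × 1/4 = 92.75
  terminal-flowered constricted-pod: 371 × 1/4 = 92.75
χ² = Σ (O − E)² / E
  axial-flowered inflated-pod: (90 − 92.75)² / 92.75 = 0.0815
  axial-flowered constricted-pod: (93 − 92.75)² / 92.75 = 0.0007
  terminal-flowered inflated-pod: (91 − 92.75)² / 92.75 = 0.0330
  terminal-flowered constricted-pod: (97 − 92.75)² / 92.75 = 0.1947
χ² = 0.0815 + 0.0007 + 0.0330 + 0.1947 = 0.3099 ≈ 0.310

0.310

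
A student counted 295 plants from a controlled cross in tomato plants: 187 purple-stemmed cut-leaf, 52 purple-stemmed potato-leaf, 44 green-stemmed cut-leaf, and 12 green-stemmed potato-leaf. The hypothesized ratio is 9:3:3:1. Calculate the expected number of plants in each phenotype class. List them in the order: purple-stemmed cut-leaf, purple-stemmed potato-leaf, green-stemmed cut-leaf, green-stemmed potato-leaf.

Expected counts for N = 295 under a 9:3:3:1 ratio (total parts = 16):
  purple-stemmed cut-leaf: 295 × 9/16 = 165.9375
  purple-stemmed potato-leaf: 295 × 3/16 = 55.3125
  green-stemmed cut-leaf: 295 × 3/16 = 55.3125
  green-stemmed potato-leaf: 295 × 1/16 = 18.4375

165.9375, 55.3125, 55.3125, 18.4375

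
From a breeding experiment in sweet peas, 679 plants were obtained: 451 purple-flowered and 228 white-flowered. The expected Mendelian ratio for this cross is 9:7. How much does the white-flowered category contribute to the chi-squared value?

Under the 9:7 hypothesis (Σ ratio = 16, N = 679):
  purple-flowered: 679 × 9/16 = 381.9375
  white-flowered: 679 × 7/16 = 297.0625
Contribution of white-flowered: (228 − 297.0625)² / 297.0625 = 16.0560

16.056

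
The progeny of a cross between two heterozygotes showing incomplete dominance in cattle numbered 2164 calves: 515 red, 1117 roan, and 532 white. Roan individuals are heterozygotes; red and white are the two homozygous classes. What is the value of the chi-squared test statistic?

With incomplete dominance, a heterozygote × heterozygote cross gives a 1:2:1 phenotypic ratio.
Under the 1:2:1 hypothesis (Σ ratio = 4, N = 2164):
  red: 2164 × 1/4 = 541
  roan: 2164 × 2/4 = 1082
  white: 2164 × 1/4 = 541
χ² = Σ (O − E)² / E
  red: (515 − 541)² / 541 = 1.2495
  roan: (1117 − 1082)² / 1082 = 1.1322
  white: (532 − 541)² / 541 = 0.1497
χ² = 1.2495 + 1.1322 + 0.1497 = 2.5314 ≈ 2.531

2.531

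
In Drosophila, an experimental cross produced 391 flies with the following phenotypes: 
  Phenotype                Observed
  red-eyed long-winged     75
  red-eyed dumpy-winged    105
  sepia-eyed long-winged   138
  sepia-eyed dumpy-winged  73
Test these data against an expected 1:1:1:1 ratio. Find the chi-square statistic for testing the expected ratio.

28.673

Total ratio parts = 4. Expected numbers out of 391:
  red-eyed long-winged: 391 × 1/4 = 97.75
  red-eyed dumpy-winged: 391 × 1/4 = 97.75
  sepia-eyed long-winged: 391 × 1/4 = 97.75
  sepia-eyed dumpy-winged: 391 × 1/4 = 97.75
χ² = Σ (O − E)² / E
  red-eyed long-winged: (75 − 97.75)² / 97.75 = 5.2948
  red-eyed dumpy-winged: (105 − 97.75)² / 97.75 = 0.5377
  sepia-eyed long-winged: (138 − 97.75)² / 97.75 = 16.5735
  sepia-eyed dumpy-winged: (73 − 97.75)² / 97.75 = 6.2666
χ² = 5.2948 + 0.5377 + 16.5735 + 6.2666 = 28.6726 ≈ 28.673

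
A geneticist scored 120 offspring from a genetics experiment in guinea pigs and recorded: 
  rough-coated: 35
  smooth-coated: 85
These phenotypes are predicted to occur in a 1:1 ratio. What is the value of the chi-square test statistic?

The 1:1 ratio has 2 parts, so with N = 120 the expected counts are:
  rough-coated: 120 × 1/2 = 60
  smooth-coated: 120 × 1/2 = 60
χ² = Σ (O − E)² / E
  rough-coated: (35 − 60)² / 60 = 10.4167
  smooth-coated: (85 − 60)² / 60 = 10.4167
χ² = 10.4167 + 10.4167 = 20.8334 ≈ 20.833

20.833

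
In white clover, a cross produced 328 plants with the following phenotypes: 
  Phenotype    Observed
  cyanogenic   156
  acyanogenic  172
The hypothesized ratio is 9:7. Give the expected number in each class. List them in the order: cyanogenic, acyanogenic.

Under the 9:7 hypothesis (Σ ratio = 16, N = 328):
  cyanogenic: 328 × 9/16 = 184.5
  acyanogenic: 328 × 7/16 = 143.5

184.5, 143.5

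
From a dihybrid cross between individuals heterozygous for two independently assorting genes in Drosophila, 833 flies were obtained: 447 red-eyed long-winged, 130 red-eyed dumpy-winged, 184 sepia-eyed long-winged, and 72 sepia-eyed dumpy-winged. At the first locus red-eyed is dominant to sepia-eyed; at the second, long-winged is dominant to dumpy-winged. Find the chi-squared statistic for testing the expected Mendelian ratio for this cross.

A dihybrid F₂ with independent assortment and complete dominance at both loci gives a 9:3:3:1 phenotypic ratio.
The 9:3:3:1 ratio has 16 parts, so with N = 833 the expected counts are:
  red-eyed long-winged: 833 × 9/16 = 468.5625
  red-eyed dumpy-winged: 833 × 3/16 = 156.1875
  sepia-eyed long-winged: 833 × 3/16 = 156.1875
  sepia-eyed dumpy-winged: 833 × 1/16 = 52.0625
χ² = Σ (O − E)² / E
  red-eyed long-winged: (447 − 468.5625)² / 468.5625 = 0.9923
  red-eyed dumpy-winged: (130 − 156.1875)² / 156.1875 = 4.3908
  sepia-eyed long-winged: (184 − 156.1875)² / 156.1875 = 4.9526
  sepia-eyed dumpy-winged: (72 − 52.0625)² / 52.0625 = 7.6351
χ² = 0.9923 + 4.3908 + 4.9526 + 7.6351 = 17.9708 ≈ 17.971

17.971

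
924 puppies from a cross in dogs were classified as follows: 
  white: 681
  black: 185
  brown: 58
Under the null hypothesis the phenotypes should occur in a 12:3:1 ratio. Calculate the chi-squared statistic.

1.006

Expected counts for N = 924 under a 12:3:1 ratio (total parts = 16):
  white: 924 × 12/16 = 693
  black: 924 × 3/16 = 173.25
  brown: 924 × 1/16 = 57.75
χ² = Σ (O − E)² / E
  white: (681 − 693)² / 693 = 0.2078
  black: (185 − 173.25)² / 173.25 = 0.7969
  brown: (58 − 57.75)² / 57.75 = 0.0011
χ² = 0.2078 + 0.7969 + 0.0011 = 1.0058 ≈ 1.006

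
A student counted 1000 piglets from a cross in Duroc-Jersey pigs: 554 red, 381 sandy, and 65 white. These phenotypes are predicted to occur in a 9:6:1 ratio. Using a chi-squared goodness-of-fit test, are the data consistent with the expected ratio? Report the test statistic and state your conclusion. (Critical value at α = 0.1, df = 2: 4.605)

Total ratio parts = 16. Expected numbers out of 1000:
  red: 1000 × 9/16 = 562.5
  sandy: 1000 × 6/16 = 375
  white: 1000 × 1/16 = 62.5
χ² = Σ (O − E)² / E
  red: (554 − 562.5)² / 562.5 = 0.1284
  sandy: (381 − 375)² / 375 = 0.0960
  white: (65 − 62.5)² / 62.5 = 0.1000
χ² = 0.1284 + 0.0960 + 0.1000 = 0.3244 ≈ 0.324
Degrees of freedom = 3 − 1 = 2; critical value at α = 0.1 is 4.605.
Since 0.324 < 4.605, we fail to reject the null hypothesis — the data are consistent with the 9:6:1 ratio.

0.324; consistent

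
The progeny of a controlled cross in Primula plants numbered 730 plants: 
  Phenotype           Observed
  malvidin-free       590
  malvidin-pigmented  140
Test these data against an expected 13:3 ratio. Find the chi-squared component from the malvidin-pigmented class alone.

Expected counts for N = 730 under a 13:3 ratio (total parts = 16):
  malvidin-free: 730 × 13/16 = 593.125
  malvidin-pigmented: 730 × 3/16 = 136.875
Contribution of malvidin-pigmented: (140 − 136.875)² / 136.875 = 0.0713

0.071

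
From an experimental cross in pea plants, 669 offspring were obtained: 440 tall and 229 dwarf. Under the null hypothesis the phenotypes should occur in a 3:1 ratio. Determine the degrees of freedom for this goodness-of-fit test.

A goodness-of-fit test with 2 phenotype classes has df = 2 − 1 = 1.

1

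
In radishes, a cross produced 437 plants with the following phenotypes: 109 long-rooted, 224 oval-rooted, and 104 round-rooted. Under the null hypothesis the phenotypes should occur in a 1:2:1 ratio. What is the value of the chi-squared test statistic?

Total ratio parts = 4. Expected numbers out of 437:
  long-rooted: 437 × 1/4 = 109.25
  oval-rooted: 437 × 2/4 = 218.5
  round-rooted: 437 × 1/4 = 109.25
χ² = Σ (O − E)² / E
  long-rooted: (109 − 109.25)² / 109.25 = 0.0006
  oval-rooted: (224 − 218.5)² / 218.5 = 0.1384
  round-rooted: (104 − 109.25)² / 109.25 = 0.2523
χ² = 0.0006 + 0.1384 + 0.2523 = 0.3913 ≈ 0.391

0.391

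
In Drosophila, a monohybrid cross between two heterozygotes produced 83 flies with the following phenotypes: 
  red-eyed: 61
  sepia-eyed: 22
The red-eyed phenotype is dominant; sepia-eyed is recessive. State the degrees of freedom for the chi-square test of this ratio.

For a monohybrid cross between heterozygotes with complete dominance, the expected phenotypic ratio is 3:1.
A goodness-of-fit test with 2 phenotype classes has df = 2 − 1 = 1.

1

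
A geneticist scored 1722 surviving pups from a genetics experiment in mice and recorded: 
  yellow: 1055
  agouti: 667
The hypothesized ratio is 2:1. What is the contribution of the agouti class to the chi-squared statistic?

Total ratio parts = 3. Expected numbers out of 1722:
  yellow: 1722 × 2/3 = 1148
  agouti: 1722 × 1/3 = 574
Contribution of agouti: (667 − 574)² / 574 = 15.0679

15.068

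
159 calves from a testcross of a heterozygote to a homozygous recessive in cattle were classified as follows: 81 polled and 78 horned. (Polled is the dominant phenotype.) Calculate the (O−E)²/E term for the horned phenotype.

0.028

A testcross of a heterozygote (Aa × aa) gives a 1:1 phenotypic ratio.
Expected counts for N = 159 under a 1:1 ratio (total parts = 2):
  polled: 159 × 1/2 = 79.5
  horned: 159 × 1/2 = 79.5
Contribution of horned: (78 − 79.5)² / 79.5 = 0.0283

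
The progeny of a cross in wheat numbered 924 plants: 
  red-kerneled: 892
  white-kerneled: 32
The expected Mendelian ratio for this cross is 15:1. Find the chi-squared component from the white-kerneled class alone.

Total ratio parts = 16. Expected numbers out of 924:
  red-kerneled: 924 × 15/16 = 866.25
  white-kerneled: 924 × 1/16 = 57.75
Contribution of white-kerneled: (32 − 57.75)² / 57.75 = 11.4816

11.482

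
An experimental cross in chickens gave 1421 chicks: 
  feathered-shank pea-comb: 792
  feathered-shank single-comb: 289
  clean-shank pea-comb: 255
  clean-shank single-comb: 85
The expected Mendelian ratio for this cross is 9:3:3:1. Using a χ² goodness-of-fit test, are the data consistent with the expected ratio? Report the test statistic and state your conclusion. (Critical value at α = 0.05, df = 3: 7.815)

2.632; consistent

Under the 9:3:3:1 hypothesis (Σ ratio = 16, N = 1421):
  feathered-shank pea-comb: 1421 × 9/16 = 799.3125
  feathered-shank single-comb: 1421 × 3/16 = 266.4375
  clean-shank pea-comb: 1421 × 3/16 = 266.4375
  clean-shank single-comb: 1421 × 1/16 = 88.8125
χ² = Σ (O − E)² / E
  feathered-shank pea-comb: (792 − 799.3125)² / 799.3125 = 0.0669
  feathered-shank single-comb: (289 − 266.4375)² / 266.4375 = 1.9106
  clean-shank pea-comb: (255 − 266.4375)² / 266.4375 = 0.4910
  clean-shank single-comb: (85 − 88.8125)² / 88.8125 = 0.1637
χ² = 0.0669 + 1.9106 + 0.4910 + 0.1637 = 2.6322 ≈ 2.632
Degrees of freedom = 4 − 1 = 3; critical value at α = 0.05 is 7.815.
Since 2.632 < 7.815, we fail to reject the null hypothesis — the data are consistent with the 9:3:3:1 ratio.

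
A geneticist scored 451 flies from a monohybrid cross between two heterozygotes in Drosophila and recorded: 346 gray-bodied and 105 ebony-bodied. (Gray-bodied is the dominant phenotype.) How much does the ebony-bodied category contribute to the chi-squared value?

0.533

For a monohybrid cross between heterozygotes with complete dominance, the expected phenotypic ratio is 3:1.
Expected counts for N = 451 under a 3:1 ratio (total parts = 4):
  gray-bodied: 451 × 3/4 = 338.25
  ebony-bodied: 451 × 1/4 = 112.75
Contribution of ebony-bodied: (105 − 112.75)² / 112.75 = 0.5327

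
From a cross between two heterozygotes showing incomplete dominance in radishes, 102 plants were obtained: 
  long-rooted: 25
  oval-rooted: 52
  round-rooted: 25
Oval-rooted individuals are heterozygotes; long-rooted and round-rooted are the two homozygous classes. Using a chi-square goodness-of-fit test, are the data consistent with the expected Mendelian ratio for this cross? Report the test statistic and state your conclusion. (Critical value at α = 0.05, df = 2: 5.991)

With incomplete dominance, a heterozygote × heterozygote cross gives a 1:2:1 phenotypic ratio.
Expected counts for N = 102 under a 1:2:1 ratio (total parts = 4):
  long-rooted: 102 × 1/4 = 25.5
  oval-rooted: 102 × 2/4 = 51
  round-rooted: 102 × 1/4 = 25.5
χ² = Σ (O − E)² / E
  long-rooted: (25 − 25.5)² / 25.5 = 0.0098
  oval-rooted: (52 − 51)² / 51 = 0.0196
  round-rooted: (25 − 25.5)² / 25.5 = 0.0098
χ² = 0.0098 + 0.0196 + 0.0098 = 0.0392 ≈ 0.039
Degrees of freedom = 3 − 1 = 2; critical value at α = 0.05 is 5.991.
Since 0.039 < 5.991, we fail to reject the null hypothesis — the data are consistent with the 1:2:1 ratio.

0.039; consistent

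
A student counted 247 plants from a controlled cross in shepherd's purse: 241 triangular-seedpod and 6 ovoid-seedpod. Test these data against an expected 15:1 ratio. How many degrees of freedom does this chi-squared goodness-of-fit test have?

1

A goodness-of-fit test with 2 phenotype classes has df = 2 − 1 = 1.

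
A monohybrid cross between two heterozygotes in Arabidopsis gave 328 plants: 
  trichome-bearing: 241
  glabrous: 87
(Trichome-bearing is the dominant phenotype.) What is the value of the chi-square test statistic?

For a monohybrid cross between heterozygotes with complete dominance, the expected phenotypic ratio is 3:1.
Total ratio parts = 4. Expected numbers out of 328:
  trichome-bearing: 328 × 3/4 = 246
  glabrous: 328 × 1/4 = 82
χ² = Σ (O − E)² / E
  trichome-bearing: (241 − 246)² / 246 = 0.1016
  glabrous: (87 − 82)² / 82 = 0.3049
χ² = 0.1016 + 0.3049 = 0.4065 ≈ 0.407

0.407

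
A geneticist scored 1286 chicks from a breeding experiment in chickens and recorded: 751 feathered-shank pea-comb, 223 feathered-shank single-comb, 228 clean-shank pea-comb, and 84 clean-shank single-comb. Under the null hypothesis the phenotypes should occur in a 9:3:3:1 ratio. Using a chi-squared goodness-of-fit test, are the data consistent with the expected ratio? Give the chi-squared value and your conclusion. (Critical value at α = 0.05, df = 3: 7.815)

3.295; consistent

Expected counts for N = 1286 under a 9:3:3:1 ratio (total parts = 16):
  feathered-shank pea-comb: 1286 × 9/16 = 723.375
  feathered-shank single-comb: 1286 × 3/16 = 241.125
  clean-shank pea-comb: 1286 × 3/16 = 241.125
  clean-shank single-comb: 1286 × 1/16 = 80.375
χ² = Σ (O − E)² / E
  feathered-shank pea-comb: (751 − 723.375)² / 723.375 = 1.0550
  feathered-shank single-comb: (223 − 241.125)² / 241.125 = 1.3624
  clean-shank pea-comb: (228 − 241.125)² / 241.125 = 0.7144
  clean-shank single-comb: (84 − 80.375)² / 80.375 = 0.1635
χ² = 1.0550 + 1.3624 + 0.7144 + 0.1635 = 3.2953 ≈ 3.295
Degrees of freedom = 4 − 1 = 3; critical value at α = 0.05 is 7.815.
Since 3.295 < 7.815, we fail to reject the null hypothesis — the data are consistent with the 9:3:3:1 ratio.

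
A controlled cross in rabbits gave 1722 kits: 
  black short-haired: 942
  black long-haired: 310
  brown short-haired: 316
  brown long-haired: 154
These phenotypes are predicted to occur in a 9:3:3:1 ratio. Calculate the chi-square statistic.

The 9:3:3:1 ratio has 16 parts, so with N = 1722 the expected counts are:
  black short-haired: 1722 × 9/16 = 968.625
  black long-haired: 1722 × 3/16 = 322.875
  brown short-haired: 1722 × 3/16 = 322.875
  brown long-haired: 1722 × 1/16 = 107.625
χ² = Σ (O − E)² / E
  black short-haired: (942 − 968.625)² / 968.625 = 0.7319
  black long-haired: (310 − 322.875)² / 322.875 = 0.5134
  brown short-haired: (316 − 322.875)² / 322.875 = 0.1464
  brown long-haired: (154 − 107.625)² / 107.625 = 19.9827
χ² = 0.7319 + 0.5134 + 0.1464 + 19.9827 = 21.3744 ≈ 21.374

21.374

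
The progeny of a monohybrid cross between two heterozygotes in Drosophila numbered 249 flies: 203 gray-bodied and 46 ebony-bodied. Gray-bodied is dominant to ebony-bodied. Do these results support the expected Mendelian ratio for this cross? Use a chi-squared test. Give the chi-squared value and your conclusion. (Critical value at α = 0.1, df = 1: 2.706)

5.656; not consistent

For a monohybrid cross between heterozygotes with complete dominance, the expected phenotypic ratio is 3:1.
Expected counts for N = 249 under a 3:1 ratio (total parts = 4):
  gray-bodied: 249 × 3/4 = 186.75
  ebony-bodied: 249 × 1/4 = 62.25
χ² = Σ (O − E)² / E
  gray-bodied: (203 − 186.75)² / 186.75 = 1.4140
  ebony-bodied: (46 − 62.25)² / 62.25 = 4.2420
χ² = 1.4140 + 4.2420 = 5.656
Degrees of freedom = 2 − 1 = 1; critical value at α = 0.1 is 2.706.
Since 5.656 > 2.706, we reject the null hypothesis — the data do not fit the 3:1 ratio.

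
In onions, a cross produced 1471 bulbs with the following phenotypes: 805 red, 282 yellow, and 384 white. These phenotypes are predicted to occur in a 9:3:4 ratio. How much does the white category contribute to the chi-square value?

Expected counts for N = 1471 under a 9:3:4 ratio (total parts = 16):
  red: 1471 × 9/16 = 827.4375
  yellow: 1471 × 3/16 = 275.8125
  white: 1471 × 4/16 = 367.75
Contribution of white: (384 − 367.75)² / 367.75 = 0.7180

0.718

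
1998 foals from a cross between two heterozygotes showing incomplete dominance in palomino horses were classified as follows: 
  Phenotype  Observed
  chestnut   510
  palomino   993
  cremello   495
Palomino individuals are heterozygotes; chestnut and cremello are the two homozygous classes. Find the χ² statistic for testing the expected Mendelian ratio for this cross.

With incomplete dominance, a heterozygote × heterozygote cross gives a 1:2:1 phenotypic ratio.
Expected counts for N = 1998 under a 1:2:1 ratio (total parts = 4):
  chestnut: 1998 × 1/4 = 499.5
  palomino: 1998 × 2/4 = 999
  cremello: 1998 × 1/4 = 499.5
χ² = Σ (O − E)² / E
  chestnut: (510 − 499.5)² / 499.5 = 0.2207
  palomino: (993 − 999)² / 999 = 0.0360
  cremello: (495 − 499.5)² / 499.5 = 0.0405
χ² = 0.2207 + 0.0360 + 0.0405 = 0.2972 ≈ 0.297

0.297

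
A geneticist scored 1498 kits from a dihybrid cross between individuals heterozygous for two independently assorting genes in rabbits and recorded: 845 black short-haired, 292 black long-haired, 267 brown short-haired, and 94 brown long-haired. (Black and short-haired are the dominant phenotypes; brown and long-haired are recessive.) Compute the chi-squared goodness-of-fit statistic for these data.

A dihybrid F₂ with independent assortment and complete dominance at both loci gives a 9:3:3:1 phenotypic ratio.
The 9:3:3:1 ratio has 16 parts, so with N = 1498 the expected counts are:
  black short-haired: 1498 × 9/16 = 842.625
  black long-haired: 1498 × 3/16 = 280.875
  brown short-haired: 1498 × 3/16 = 280.875
  brown long-haired: 1498 × 1/16 = 93.625
χ² = Σ (O − E)² / E
  black short-haired: (845 − 842.625)² / 842.625 = 0.0067
  black long-haired: (292 − 280.875)² / 280.875 = 0.4406
  brown short-haired: (267 − 280.875)² / 280.875 = 0.6854
  brown long-haired: (94 − 93.625)² / 93.625 = 0.0015
χ² = 0.0067 + 0.4406 + 0.6854 + 0.0015 = 1.1342 ≈ 1.134

1.134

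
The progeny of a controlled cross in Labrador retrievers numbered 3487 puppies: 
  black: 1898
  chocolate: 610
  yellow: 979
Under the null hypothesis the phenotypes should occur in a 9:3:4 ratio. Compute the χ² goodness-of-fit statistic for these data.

The 9:3:4 ratio has 16 parts, so with N = 3487 the expected counts are:
  black: 3487 × 9/16 = 1961.4375
  chocolate: 3487 × 3/16 = 653.8125
  yellow: 3487 × 4/16 = 871.75
χ² = Σ (O − E)² / E
  black: (1898 − 1961.4375)² / 1961.4375 = 2.0517
  chocolate: (610 − 653.8125)² / 653.8125 = 2.9359
  yellow: (979 − 871.75)² / 871.75 = 13.1948
χ² = 2.0517 + 2.9359 + 13.1948 = 18.1824 ≈ 18.182

18.182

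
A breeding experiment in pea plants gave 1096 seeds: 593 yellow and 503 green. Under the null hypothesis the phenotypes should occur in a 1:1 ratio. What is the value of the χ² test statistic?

7.391

Under the 1:1 hypothesis (Σ ratio = 2, N = 1096):
  yellow: 1096 × 1/2 = 548
  green: 1096 × 1/2 = 548
χ² = Σ (O − E)² / E
  yellow: (593 − 548)² / 548 = 3.6953
  green: (503 − 548)² / 548 = 3.6953
χ² = 3.6953 + 3.6953 = 7.3906 ≈ 7.391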